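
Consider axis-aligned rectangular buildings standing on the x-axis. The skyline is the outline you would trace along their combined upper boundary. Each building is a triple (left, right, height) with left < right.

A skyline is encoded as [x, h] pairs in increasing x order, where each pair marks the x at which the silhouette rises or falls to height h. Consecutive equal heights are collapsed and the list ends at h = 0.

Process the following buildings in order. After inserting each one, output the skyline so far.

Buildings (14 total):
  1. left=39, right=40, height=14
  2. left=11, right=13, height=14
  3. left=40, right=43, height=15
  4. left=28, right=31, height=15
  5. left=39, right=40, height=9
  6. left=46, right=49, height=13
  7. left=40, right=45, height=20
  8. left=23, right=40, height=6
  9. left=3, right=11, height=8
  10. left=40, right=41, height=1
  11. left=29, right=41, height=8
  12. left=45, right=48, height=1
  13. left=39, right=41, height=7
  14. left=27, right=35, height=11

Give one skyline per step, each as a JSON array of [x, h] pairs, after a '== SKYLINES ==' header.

== SKYLINES ==
[[39,14],[40,0]]
[[11,14],[13,0],[39,14],[40,0]]
[[11,14],[13,0],[39,14],[40,15],[43,0]]
[[11,14],[13,0],[28,15],[31,0],[39,14],[40,15],[43,0]]
[[11,14],[13,0],[28,15],[31,0],[39,14],[40,15],[43,0]]
[[11,14],[13,0],[28,15],[31,0],[39,14],[40,15],[43,0],[46,13],[49,0]]
[[11,14],[13,0],[28,15],[31,0],[39,14],[40,20],[45,0],[46,13],[49,0]]
[[11,14],[13,0],[23,6],[28,15],[31,6],[39,14],[40,20],[45,0],[46,13],[49,0]]
[[3,8],[11,14],[13,0],[23,6],[28,15],[31,6],[39,14],[40,20],[45,0],[46,13],[49,0]]
[[3,8],[11,14],[13,0],[23,6],[28,15],[31,6],[39,14],[40,20],[45,0],[46,13],[49,0]]
[[3,8],[11,14],[13,0],[23,6],[28,15],[31,8],[39,14],[40,20],[45,0],[46,13],[49,0]]
[[3,8],[11,14],[13,0],[23,6],[28,15],[31,8],[39,14],[40,20],[45,1],[46,13],[49,0]]
[[3,8],[11,14],[13,0],[23,6],[28,15],[31,8],[39,14],[40,20],[45,1],[46,13],[49,0]]
[[3,8],[11,14],[13,0],[23,6],[27,11],[28,15],[31,11],[35,8],[39,14],[40,20],[45,1],[46,13],[49,0]]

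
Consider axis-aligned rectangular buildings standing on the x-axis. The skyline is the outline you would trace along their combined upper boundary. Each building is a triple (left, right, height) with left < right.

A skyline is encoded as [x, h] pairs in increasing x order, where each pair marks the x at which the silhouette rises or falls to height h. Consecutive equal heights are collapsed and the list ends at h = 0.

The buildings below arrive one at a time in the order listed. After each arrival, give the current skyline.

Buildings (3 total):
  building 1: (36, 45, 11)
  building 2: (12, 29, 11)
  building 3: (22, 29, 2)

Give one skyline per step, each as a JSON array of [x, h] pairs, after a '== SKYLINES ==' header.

== SKYLINES ==
[[36,11],[45,0]]
[[12,11],[29,0],[36,11],[45,0]]
[[12,11],[29,0],[36,11],[45,0]]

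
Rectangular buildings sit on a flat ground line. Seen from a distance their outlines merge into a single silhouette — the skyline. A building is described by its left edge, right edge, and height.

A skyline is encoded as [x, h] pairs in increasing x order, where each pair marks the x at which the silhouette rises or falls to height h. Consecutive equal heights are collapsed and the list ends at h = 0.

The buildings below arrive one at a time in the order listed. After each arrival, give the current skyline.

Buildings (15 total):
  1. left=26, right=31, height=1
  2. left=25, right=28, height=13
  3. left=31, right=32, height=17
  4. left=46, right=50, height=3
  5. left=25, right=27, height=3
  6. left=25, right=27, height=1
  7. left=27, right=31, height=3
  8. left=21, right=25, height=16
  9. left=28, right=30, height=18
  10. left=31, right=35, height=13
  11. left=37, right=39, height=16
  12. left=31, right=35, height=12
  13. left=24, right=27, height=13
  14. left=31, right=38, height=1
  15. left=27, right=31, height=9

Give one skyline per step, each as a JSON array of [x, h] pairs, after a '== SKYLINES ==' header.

== SKYLINES ==
[[26,1],[31,0]]
[[25,13],[28,1],[31,0]]
[[25,13],[28,1],[31,17],[32,0]]
[[25,13],[28,1],[31,17],[32,0],[46,3],[50,0]]
[[25,13],[28,1],[31,17],[32,0],[46,3],[50,0]]
[[25,13],[28,1],[31,17],[32,0],[46,3],[50,0]]
[[25,13],[28,3],[31,17],[32,0],[46,3],[50,0]]
[[21,16],[25,13],[28,3],[31,17],[32,0],[46,3],[50,0]]
[[21,16],[25,13],[28,18],[30,3],[31,17],[32,0],[46,3],[50,0]]
[[21,16],[25,13],[28,18],[30,3],[31,17],[32,13],[35,0],[46,3],[50,0]]
[[21,16],[25,13],[28,18],[30,3],[31,17],[32,13],[35,0],[37,16],[39,0],[46,3],[50,0]]
[[21,16],[25,13],[28,18],[30,3],[31,17],[32,13],[35,0],[37,16],[39,0],[46,3],[50,0]]
[[21,16],[25,13],[28,18],[30,3],[31,17],[32,13],[35,0],[37,16],[39,0],[46,3],[50,0]]
[[21,16],[25,13],[28,18],[30,3],[31,17],[32,13],[35,1],[37,16],[39,0],[46,3],[50,0]]
[[21,16],[25,13],[28,18],[30,9],[31,17],[32,13],[35,1],[37,16],[39,0],[46,3],[50,0]]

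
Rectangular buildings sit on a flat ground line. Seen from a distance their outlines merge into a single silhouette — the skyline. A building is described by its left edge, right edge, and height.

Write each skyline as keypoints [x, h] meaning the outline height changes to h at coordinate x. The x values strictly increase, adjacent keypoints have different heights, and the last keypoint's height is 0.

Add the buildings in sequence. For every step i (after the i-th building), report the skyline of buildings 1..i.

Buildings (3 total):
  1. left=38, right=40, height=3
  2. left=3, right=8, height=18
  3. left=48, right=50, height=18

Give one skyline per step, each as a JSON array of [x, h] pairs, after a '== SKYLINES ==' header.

== SKYLINES ==
[[38,3],[40,0]]
[[3,18],[8,0],[38,3],[40,0]]
[[3,18],[8,0],[38,3],[40,0],[48,18],[50,0]]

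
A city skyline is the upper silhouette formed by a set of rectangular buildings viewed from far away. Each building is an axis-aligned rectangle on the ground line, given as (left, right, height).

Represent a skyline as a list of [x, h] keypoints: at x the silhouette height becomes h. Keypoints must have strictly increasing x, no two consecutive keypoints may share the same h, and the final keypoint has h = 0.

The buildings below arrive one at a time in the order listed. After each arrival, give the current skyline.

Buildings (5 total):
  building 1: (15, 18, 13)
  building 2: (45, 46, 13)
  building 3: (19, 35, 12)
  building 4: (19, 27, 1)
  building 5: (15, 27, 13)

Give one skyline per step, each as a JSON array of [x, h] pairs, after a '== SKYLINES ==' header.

== SKYLINES ==
[[15,13],[18,0]]
[[15,13],[18,0],[45,13],[46,0]]
[[15,13],[18,0],[19,12],[35,0],[45,13],[46,0]]
[[15,13],[18,0],[19,12],[35,0],[45,13],[46,0]]
[[15,13],[27,12],[35,0],[45,13],[46,0]]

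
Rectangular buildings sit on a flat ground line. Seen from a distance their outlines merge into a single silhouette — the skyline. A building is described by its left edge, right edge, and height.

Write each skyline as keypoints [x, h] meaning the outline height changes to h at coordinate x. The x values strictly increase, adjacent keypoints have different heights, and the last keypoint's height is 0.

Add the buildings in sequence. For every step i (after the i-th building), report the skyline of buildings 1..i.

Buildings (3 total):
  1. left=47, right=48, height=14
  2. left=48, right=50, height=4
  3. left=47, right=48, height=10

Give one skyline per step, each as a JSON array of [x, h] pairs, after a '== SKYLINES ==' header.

== SKYLINES ==
[[47,14],[48,0]]
[[47,14],[48,4],[50,0]]
[[47,14],[48,4],[50,0]]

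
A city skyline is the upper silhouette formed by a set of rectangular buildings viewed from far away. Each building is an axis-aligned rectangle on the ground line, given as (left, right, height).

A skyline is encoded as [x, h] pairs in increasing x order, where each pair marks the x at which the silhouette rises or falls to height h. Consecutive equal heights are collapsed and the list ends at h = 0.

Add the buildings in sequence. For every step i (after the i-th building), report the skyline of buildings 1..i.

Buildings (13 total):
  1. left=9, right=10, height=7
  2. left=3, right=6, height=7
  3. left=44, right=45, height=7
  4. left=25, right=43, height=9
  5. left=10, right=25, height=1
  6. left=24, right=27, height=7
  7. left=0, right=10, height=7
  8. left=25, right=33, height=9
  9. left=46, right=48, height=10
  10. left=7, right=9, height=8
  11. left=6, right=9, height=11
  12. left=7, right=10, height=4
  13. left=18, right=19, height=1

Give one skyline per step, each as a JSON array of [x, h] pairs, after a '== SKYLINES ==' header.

== SKYLINES ==
[[9,7],[10,0]]
[[3,7],[6,0],[9,7],[10,0]]
[[3,7],[6,0],[9,7],[10,0],[44,7],[45,0]]
[[3,7],[6,0],[9,7],[10,0],[25,9],[43,0],[44,7],[45,0]]
[[3,7],[6,0],[9,7],[10,1],[25,9],[43,0],[44,7],[45,0]]
[[3,7],[6,0],[9,7],[10,1],[24,7],[25,9],[43,0],[44,7],[45,0]]
[[0,7],[10,1],[24,7],[25,9],[43,0],[44,7],[45,0]]
[[0,7],[10,1],[24,7],[25,9],[43,0],[44,7],[45,0]]
[[0,7],[10,1],[24,7],[25,9],[43,0],[44,7],[45,0],[46,10],[48,0]]
[[0,7],[7,8],[9,7],[10,1],[24,7],[25,9],[43,0],[44,7],[45,0],[46,10],[48,0]]
[[0,7],[6,11],[9,7],[10,1],[24,7],[25,9],[43,0],[44,7],[45,0],[46,10],[48,0]]
[[0,7],[6,11],[9,7],[10,1],[24,7],[25,9],[43,0],[44,7],[45,0],[46,10],[48,0]]
[[0,7],[6,11],[9,7],[10,1],[24,7],[25,9],[43,0],[44,7],[45,0],[46,10],[48,0]]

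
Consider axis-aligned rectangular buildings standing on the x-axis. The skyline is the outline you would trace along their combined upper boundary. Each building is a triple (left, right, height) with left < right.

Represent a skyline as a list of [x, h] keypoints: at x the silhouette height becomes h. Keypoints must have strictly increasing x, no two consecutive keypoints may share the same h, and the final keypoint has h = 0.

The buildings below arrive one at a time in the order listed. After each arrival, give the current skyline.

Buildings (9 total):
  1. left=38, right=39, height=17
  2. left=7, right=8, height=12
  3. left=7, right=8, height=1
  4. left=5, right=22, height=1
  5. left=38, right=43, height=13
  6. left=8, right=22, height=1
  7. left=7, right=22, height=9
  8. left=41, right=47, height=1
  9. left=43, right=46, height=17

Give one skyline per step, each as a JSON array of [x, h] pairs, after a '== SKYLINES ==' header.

== SKYLINES ==
[[38,17],[39,0]]
[[7,12],[8,0],[38,17],[39,0]]
[[7,12],[8,0],[38,17],[39,0]]
[[5,1],[7,12],[8,1],[22,0],[38,17],[39,0]]
[[5,1],[7,12],[8,1],[22,0],[38,17],[39,13],[43,0]]
[[5,1],[7,12],[8,1],[22,0],[38,17],[39,13],[43,0]]
[[5,1],[7,12],[8,9],[22,0],[38,17],[39,13],[43,0]]
[[5,1],[7,12],[8,9],[22,0],[38,17],[39,13],[43,1],[47,0]]
[[5,1],[7,12],[8,9],[22,0],[38,17],[39,13],[43,17],[46,1],[47,0]]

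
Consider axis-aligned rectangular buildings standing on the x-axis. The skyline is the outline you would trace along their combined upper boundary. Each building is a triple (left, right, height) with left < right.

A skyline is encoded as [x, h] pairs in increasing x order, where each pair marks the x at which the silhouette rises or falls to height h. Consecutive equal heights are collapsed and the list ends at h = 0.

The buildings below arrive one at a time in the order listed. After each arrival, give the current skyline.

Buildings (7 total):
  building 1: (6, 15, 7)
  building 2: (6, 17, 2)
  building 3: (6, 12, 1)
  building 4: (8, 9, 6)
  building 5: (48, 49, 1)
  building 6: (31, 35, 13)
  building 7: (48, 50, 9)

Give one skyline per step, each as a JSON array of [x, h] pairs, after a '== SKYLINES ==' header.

== SKYLINES ==
[[6,7],[15,0]]
[[6,7],[15,2],[17,0]]
[[6,7],[15,2],[17,0]]
[[6,7],[15,2],[17,0]]
[[6,7],[15,2],[17,0],[48,1],[49,0]]
[[6,7],[15,2],[17,0],[31,13],[35,0],[48,1],[49,0]]
[[6,7],[15,2],[17,0],[31,13],[35,0],[48,9],[50,0]]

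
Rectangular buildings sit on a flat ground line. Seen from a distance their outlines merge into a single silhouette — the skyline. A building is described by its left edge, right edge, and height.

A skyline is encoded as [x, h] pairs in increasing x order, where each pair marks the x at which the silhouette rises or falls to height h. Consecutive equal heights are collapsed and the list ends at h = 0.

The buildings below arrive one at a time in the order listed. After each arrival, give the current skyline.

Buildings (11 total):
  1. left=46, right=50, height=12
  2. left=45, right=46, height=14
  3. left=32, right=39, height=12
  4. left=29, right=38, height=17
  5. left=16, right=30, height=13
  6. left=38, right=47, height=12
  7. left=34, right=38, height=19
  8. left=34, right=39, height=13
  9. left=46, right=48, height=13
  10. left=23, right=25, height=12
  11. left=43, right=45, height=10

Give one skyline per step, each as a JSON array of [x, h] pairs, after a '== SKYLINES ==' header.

== SKYLINES ==
[[46,12],[50,0]]
[[45,14],[46,12],[50,0]]
[[32,12],[39,0],[45,14],[46,12],[50,0]]
[[29,17],[38,12],[39,0],[45,14],[46,12],[50,0]]
[[16,13],[29,17],[38,12],[39,0],[45,14],[46,12],[50,0]]
[[16,13],[29,17],[38,12],[45,14],[46,12],[50,0]]
[[16,13],[29,17],[34,19],[38,12],[45,14],[46,12],[50,0]]
[[16,13],[29,17],[34,19],[38,13],[39,12],[45,14],[46,12],[50,0]]
[[16,13],[29,17],[34,19],[38,13],[39,12],[45,14],[46,13],[48,12],[50,0]]
[[16,13],[29,17],[34,19],[38,13],[39,12],[45,14],[46,13],[48,12],[50,0]]
[[16,13],[29,17],[34,19],[38,13],[39,12],[45,14],[46,13],[48,12],[50,0]]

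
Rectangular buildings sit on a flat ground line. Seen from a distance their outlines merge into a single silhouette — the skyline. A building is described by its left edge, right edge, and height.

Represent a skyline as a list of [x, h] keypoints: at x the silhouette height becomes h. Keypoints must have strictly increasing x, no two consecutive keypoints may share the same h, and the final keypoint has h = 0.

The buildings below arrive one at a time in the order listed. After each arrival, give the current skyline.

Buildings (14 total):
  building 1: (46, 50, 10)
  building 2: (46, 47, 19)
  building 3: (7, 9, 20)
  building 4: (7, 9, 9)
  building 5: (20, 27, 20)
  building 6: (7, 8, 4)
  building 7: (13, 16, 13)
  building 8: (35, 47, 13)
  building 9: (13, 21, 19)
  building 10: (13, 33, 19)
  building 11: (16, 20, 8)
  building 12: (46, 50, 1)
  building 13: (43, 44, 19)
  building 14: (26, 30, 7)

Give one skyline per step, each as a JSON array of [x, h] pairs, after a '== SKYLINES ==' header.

== SKYLINES ==
[[46,10],[50,0]]
[[46,19],[47,10],[50,0]]
[[7,20],[9,0],[46,19],[47,10],[50,0]]
[[7,20],[9,0],[46,19],[47,10],[50,0]]
[[7,20],[9,0],[20,20],[27,0],[46,19],[47,10],[50,0]]
[[7,20],[9,0],[20,20],[27,0],[46,19],[47,10],[50,0]]
[[7,20],[9,0],[13,13],[16,0],[20,20],[27,0],[46,19],[47,10],[50,0]]
[[7,20],[9,0],[13,13],[16,0],[20,20],[27,0],[35,13],[46,19],[47,10],[50,0]]
[[7,20],[9,0],[13,19],[20,20],[27,0],[35,13],[46,19],[47,10],[50,0]]
[[7,20],[9,0],[13,19],[20,20],[27,19],[33,0],[35,13],[46,19],[47,10],[50,0]]
[[7,20],[9,0],[13,19],[20,20],[27,19],[33,0],[35,13],[46,19],[47,10],[50,0]]
[[7,20],[9,0],[13,19],[20,20],[27,19],[33,0],[35,13],[46,19],[47,10],[50,0]]
[[7,20],[9,0],[13,19],[20,20],[27,19],[33,0],[35,13],[43,19],[44,13],[46,19],[47,10],[50,0]]
[[7,20],[9,0],[13,19],[20,20],[27,19],[33,0],[35,13],[43,19],[44,13],[46,19],[47,10],[50,0]]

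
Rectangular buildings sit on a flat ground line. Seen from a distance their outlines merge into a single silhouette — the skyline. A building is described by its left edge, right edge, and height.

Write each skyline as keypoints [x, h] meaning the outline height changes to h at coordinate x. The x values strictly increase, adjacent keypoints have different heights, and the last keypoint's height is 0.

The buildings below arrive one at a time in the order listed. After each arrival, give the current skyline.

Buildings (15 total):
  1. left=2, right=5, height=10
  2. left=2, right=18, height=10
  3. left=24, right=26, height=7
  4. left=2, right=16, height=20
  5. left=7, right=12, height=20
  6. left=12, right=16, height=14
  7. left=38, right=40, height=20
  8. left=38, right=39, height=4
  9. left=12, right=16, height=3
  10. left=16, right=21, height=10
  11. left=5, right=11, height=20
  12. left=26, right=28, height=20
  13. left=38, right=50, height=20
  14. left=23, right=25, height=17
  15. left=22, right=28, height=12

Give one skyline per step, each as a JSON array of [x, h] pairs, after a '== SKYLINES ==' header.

== SKYLINES ==
[[2,10],[5,0]]
[[2,10],[18,0]]
[[2,10],[18,0],[24,7],[26,0]]
[[2,20],[16,10],[18,0],[24,7],[26,0]]
[[2,20],[16,10],[18,0],[24,7],[26,0]]
[[2,20],[16,10],[18,0],[24,7],[26,0]]
[[2,20],[16,10],[18,0],[24,7],[26,0],[38,20],[40,0]]
[[2,20],[16,10],[18,0],[24,7],[26,0],[38,20],[40,0]]
[[2,20],[16,10],[18,0],[24,7],[26,0],[38,20],[40,0]]
[[2,20],[16,10],[21,0],[24,7],[26,0],[38,20],[40,0]]
[[2,20],[16,10],[21,0],[24,7],[26,0],[38,20],[40,0]]
[[2,20],[16,10],[21,0],[24,7],[26,20],[28,0],[38,20],[40,0]]
[[2,20],[16,10],[21,0],[24,7],[26,20],[28,0],[38,20],[50,0]]
[[2,20],[16,10],[21,0],[23,17],[25,7],[26,20],[28,0],[38,20],[50,0]]
[[2,20],[16,10],[21,0],[22,12],[23,17],[25,12],[26,20],[28,0],[38,20],[50,0]]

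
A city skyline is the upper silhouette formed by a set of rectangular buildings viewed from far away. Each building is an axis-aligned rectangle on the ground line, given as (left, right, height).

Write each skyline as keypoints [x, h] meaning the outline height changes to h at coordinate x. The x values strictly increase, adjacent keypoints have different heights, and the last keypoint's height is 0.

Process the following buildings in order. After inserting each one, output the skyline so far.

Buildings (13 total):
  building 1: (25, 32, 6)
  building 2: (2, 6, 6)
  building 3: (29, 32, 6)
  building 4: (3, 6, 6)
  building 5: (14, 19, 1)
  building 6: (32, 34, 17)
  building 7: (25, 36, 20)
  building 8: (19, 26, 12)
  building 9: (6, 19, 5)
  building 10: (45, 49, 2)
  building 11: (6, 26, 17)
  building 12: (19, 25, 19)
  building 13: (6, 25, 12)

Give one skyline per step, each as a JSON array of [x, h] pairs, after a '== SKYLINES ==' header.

== SKYLINES ==
[[25,6],[32,0]]
[[2,6],[6,0],[25,6],[32,0]]
[[2,6],[6,0],[25,6],[32,0]]
[[2,6],[6,0],[25,6],[32,0]]
[[2,6],[6,0],[14,1],[19,0],[25,6],[32,0]]
[[2,6],[6,0],[14,1],[19,0],[25,6],[32,17],[34,0]]
[[2,6],[6,0],[14,1],[19,0],[25,20],[36,0]]
[[2,6],[6,0],[14,1],[19,12],[25,20],[36,0]]
[[2,6],[6,5],[19,12],[25,20],[36,0]]
[[2,6],[6,5],[19,12],[25,20],[36,0],[45,2],[49,0]]
[[2,6],[6,17],[25,20],[36,0],[45,2],[49,0]]
[[2,6],[6,17],[19,19],[25,20],[36,0],[45,2],[49,0]]
[[2,6],[6,17],[19,19],[25,20],[36,0],[45,2],[49,0]]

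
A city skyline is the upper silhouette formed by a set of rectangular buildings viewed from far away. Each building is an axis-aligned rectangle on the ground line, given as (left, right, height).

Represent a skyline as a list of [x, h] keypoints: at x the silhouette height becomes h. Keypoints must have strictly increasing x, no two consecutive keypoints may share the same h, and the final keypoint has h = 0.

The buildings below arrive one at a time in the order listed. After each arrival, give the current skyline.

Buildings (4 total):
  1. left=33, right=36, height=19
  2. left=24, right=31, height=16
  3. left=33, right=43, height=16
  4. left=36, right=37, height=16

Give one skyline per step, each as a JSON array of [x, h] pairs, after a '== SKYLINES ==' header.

== SKYLINES ==
[[33,19],[36,0]]
[[24,16],[31,0],[33,19],[36,0]]
[[24,16],[31,0],[33,19],[36,16],[43,0]]
[[24,16],[31,0],[33,19],[36,16],[43,0]]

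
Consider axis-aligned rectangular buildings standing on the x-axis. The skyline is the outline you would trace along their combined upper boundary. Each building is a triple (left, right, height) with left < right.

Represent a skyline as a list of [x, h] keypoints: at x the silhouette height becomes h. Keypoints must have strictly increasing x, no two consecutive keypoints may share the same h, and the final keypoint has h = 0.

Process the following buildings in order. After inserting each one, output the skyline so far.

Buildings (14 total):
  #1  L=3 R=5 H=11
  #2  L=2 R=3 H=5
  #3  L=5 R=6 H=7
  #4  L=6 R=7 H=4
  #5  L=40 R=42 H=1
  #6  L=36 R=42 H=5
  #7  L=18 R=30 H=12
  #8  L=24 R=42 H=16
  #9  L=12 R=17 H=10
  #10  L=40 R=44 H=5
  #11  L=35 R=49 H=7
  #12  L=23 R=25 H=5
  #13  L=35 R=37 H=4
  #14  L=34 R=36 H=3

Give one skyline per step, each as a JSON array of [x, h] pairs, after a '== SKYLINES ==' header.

== SKYLINES ==
[[3,11],[5,0]]
[[2,5],[3,11],[5,0]]
[[2,5],[3,11],[5,7],[6,0]]
[[2,5],[3,11],[5,7],[6,4],[7,0]]
[[2,5],[3,11],[5,7],[6,4],[7,0],[40,1],[42,0]]
[[2,5],[3,11],[5,7],[6,4],[7,0],[36,5],[42,0]]
[[2,5],[3,11],[5,7],[6,4],[7,0],[18,12],[30,0],[36,5],[42,0]]
[[2,5],[3,11],[5,7],[6,4],[7,0],[18,12],[24,16],[42,0]]
[[2,5],[3,11],[5,7],[6,4],[7,0],[12,10],[17,0],[18,12],[24,16],[42,0]]
[[2,5],[3,11],[5,7],[6,4],[7,0],[12,10],[17,0],[18,12],[24,16],[42,5],[44,0]]
[[2,5],[3,11],[5,7],[6,4],[7,0],[12,10],[17,0],[18,12],[24,16],[42,7],[49,0]]
[[2,5],[3,11],[5,7],[6,4],[7,0],[12,10],[17,0],[18,12],[24,16],[42,7],[49,0]]
[[2,5],[3,11],[5,7],[6,4],[7,0],[12,10],[17,0],[18,12],[24,16],[42,7],[49,0]]
[[2,5],[3,11],[5,7],[6,4],[7,0],[12,10],[17,0],[18,12],[24,16],[42,7],[49,0]]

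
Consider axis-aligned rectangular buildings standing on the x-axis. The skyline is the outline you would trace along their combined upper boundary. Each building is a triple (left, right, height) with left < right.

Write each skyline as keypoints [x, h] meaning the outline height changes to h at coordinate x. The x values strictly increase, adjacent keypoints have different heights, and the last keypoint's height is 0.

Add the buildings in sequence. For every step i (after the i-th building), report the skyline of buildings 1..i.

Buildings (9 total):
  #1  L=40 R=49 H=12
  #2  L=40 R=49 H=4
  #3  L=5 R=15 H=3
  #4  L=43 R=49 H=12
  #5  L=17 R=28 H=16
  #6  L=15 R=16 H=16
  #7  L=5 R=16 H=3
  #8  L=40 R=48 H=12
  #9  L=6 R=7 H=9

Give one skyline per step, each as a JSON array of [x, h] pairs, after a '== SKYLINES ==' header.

== SKYLINES ==
[[40,12],[49,0]]
[[40,12],[49,0]]
[[5,3],[15,0],[40,12],[49,0]]
[[5,3],[15,0],[40,12],[49,0]]
[[5,3],[15,0],[17,16],[28,0],[40,12],[49,0]]
[[5,3],[15,16],[16,0],[17,16],[28,0],[40,12],[49,0]]
[[5,3],[15,16],[16,0],[17,16],[28,0],[40,12],[49,0]]
[[5,3],[15,16],[16,0],[17,16],[28,0],[40,12],[49,0]]
[[5,3],[6,9],[7,3],[15,16],[16,0],[17,16],[28,0],[40,12],[49,0]]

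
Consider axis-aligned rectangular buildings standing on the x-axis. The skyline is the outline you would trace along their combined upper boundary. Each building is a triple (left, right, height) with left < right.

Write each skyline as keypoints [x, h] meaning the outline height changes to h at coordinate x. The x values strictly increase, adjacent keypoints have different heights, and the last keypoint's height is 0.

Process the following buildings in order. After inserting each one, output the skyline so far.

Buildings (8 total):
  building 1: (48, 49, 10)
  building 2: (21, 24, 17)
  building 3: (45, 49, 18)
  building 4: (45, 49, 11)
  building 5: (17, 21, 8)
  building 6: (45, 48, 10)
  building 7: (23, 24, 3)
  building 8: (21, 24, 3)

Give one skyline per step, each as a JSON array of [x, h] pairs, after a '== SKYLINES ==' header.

== SKYLINES ==
[[48,10],[49,0]]
[[21,17],[24,0],[48,10],[49,0]]
[[21,17],[24,0],[45,18],[49,0]]
[[21,17],[24,0],[45,18],[49,0]]
[[17,8],[21,17],[24,0],[45,18],[49,0]]
[[17,8],[21,17],[24,0],[45,18],[49,0]]
[[17,8],[21,17],[24,0],[45,18],[49,0]]
[[17,8],[21,17],[24,0],[45,18],[49,0]]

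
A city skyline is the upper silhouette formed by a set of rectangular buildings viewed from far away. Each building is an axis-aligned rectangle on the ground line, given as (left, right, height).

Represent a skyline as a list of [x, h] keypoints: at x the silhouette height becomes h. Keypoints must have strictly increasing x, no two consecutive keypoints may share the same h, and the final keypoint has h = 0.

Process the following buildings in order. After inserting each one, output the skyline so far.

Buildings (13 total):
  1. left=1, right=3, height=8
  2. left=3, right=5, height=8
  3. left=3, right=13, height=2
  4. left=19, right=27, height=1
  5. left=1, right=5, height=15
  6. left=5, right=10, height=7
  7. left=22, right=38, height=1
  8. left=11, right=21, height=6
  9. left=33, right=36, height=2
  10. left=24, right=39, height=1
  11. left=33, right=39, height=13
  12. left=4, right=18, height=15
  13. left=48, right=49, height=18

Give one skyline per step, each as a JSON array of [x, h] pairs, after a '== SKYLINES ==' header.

== SKYLINES ==
[[1,8],[3,0]]
[[1,8],[5,0]]
[[1,8],[5,2],[13,0]]
[[1,8],[5,2],[13,0],[19,1],[27,0]]
[[1,15],[5,2],[13,0],[19,1],[27,0]]
[[1,15],[5,7],[10,2],[13,0],[19,1],[27,0]]
[[1,15],[5,7],[10,2],[13,0],[19,1],[38,0]]
[[1,15],[5,7],[10,2],[11,6],[21,1],[38,0]]
[[1,15],[5,7],[10,2],[11,6],[21,1],[33,2],[36,1],[38,0]]
[[1,15],[5,7],[10,2],[11,6],[21,1],[33,2],[36,1],[39,0]]
[[1,15],[5,7],[10,2],[11,6],[21,1],[33,13],[39,0]]
[[1,15],[18,6],[21,1],[33,13],[39,0]]
[[1,15],[18,6],[21,1],[33,13],[39,0],[48,18],[49,0]]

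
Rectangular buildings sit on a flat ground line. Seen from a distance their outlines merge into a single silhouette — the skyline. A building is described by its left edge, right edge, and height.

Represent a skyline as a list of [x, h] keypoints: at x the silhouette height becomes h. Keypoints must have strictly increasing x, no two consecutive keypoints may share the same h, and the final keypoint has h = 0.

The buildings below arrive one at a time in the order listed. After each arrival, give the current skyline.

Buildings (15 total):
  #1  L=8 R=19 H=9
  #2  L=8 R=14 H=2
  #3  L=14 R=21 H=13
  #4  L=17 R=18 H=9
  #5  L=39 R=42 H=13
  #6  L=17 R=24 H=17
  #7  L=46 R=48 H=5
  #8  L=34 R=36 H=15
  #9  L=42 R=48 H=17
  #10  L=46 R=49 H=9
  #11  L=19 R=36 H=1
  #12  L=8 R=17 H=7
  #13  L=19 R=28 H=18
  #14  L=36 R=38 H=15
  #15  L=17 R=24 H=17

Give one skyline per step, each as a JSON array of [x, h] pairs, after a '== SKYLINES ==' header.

== SKYLINES ==
[[8,9],[19,0]]
[[8,9],[19,0]]
[[8,9],[14,13],[21,0]]
[[8,9],[14,13],[21,0]]
[[8,9],[14,13],[21,0],[39,13],[42,0]]
[[8,9],[14,13],[17,17],[24,0],[39,13],[42,0]]
[[8,9],[14,13],[17,17],[24,0],[39,13],[42,0],[46,5],[48,0]]
[[8,9],[14,13],[17,17],[24,0],[34,15],[36,0],[39,13],[42,0],[46,5],[48,0]]
[[8,9],[14,13],[17,17],[24,0],[34,15],[36,0],[39,13],[42,17],[48,0]]
[[8,9],[14,13],[17,17],[24,0],[34,15],[36,0],[39,13],[42,17],[48,9],[49,0]]
[[8,9],[14,13],[17,17],[24,1],[34,15],[36,0],[39,13],[42,17],[48,9],[49,0]]
[[8,9],[14,13],[17,17],[24,1],[34,15],[36,0],[39,13],[42,17],[48,9],[49,0]]
[[8,9],[14,13],[17,17],[19,18],[28,1],[34,15],[36,0],[39,13],[42,17],[48,9],[49,0]]
[[8,9],[14,13],[17,17],[19,18],[28,1],[34,15],[38,0],[39,13],[42,17],[48,9],[49,0]]
[[8,9],[14,13],[17,17],[19,18],[28,1],[34,15],[38,0],[39,13],[42,17],[48,9],[49,0]]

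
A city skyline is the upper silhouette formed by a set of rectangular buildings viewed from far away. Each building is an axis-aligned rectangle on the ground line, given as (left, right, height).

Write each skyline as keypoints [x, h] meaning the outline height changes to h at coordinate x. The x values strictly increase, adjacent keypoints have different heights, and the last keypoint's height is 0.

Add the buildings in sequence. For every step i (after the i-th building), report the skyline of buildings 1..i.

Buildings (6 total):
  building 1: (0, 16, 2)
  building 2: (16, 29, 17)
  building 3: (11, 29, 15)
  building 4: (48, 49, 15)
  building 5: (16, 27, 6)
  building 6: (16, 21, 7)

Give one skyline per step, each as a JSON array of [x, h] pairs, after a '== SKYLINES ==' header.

== SKYLINES ==
[[0,2],[16,0]]
[[0,2],[16,17],[29,0]]
[[0,2],[11,15],[16,17],[29,0]]
[[0,2],[11,15],[16,17],[29,0],[48,15],[49,0]]
[[0,2],[11,15],[16,17],[29,0],[48,15],[49,0]]
[[0,2],[11,15],[16,17],[29,0],[48,15],[49,0]]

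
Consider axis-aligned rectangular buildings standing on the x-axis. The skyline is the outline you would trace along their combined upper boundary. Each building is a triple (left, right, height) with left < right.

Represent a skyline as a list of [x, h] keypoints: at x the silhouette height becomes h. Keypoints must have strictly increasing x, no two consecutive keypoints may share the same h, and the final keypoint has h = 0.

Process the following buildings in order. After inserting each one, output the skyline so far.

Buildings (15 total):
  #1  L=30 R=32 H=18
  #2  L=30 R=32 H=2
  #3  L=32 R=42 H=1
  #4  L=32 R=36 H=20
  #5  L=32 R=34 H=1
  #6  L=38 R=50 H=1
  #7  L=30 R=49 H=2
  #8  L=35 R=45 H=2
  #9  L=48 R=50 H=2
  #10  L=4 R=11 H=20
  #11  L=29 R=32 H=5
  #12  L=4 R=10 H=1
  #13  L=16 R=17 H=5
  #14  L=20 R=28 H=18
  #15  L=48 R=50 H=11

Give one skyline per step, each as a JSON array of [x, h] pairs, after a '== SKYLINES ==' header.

== SKYLINES ==
[[30,18],[32,0]]
[[30,18],[32,0]]
[[30,18],[32,1],[42,0]]
[[30,18],[32,20],[36,1],[42,0]]
[[30,18],[32,20],[36,1],[42,0]]
[[30,18],[32,20],[36,1],[50,0]]
[[30,18],[32,20],[36,2],[49,1],[50,0]]
[[30,18],[32,20],[36,2],[49,1],[50,0]]
[[30,18],[32,20],[36,2],[50,0]]
[[4,20],[11,0],[30,18],[32,20],[36,2],[50,0]]
[[4,20],[11,0],[29,5],[30,18],[32,20],[36,2],[50,0]]
[[4,20],[11,0],[29,5],[30,18],[32,20],[36,2],[50,0]]
[[4,20],[11,0],[16,5],[17,0],[29,5],[30,18],[32,20],[36,2],[50,0]]
[[4,20],[11,0],[16,5],[17,0],[20,18],[28,0],[29,5],[30,18],[32,20],[36,2],[50,0]]
[[4,20],[11,0],[16,5],[17,0],[20,18],[28,0],[29,5],[30,18],[32,20],[36,2],[48,11],[50,0]]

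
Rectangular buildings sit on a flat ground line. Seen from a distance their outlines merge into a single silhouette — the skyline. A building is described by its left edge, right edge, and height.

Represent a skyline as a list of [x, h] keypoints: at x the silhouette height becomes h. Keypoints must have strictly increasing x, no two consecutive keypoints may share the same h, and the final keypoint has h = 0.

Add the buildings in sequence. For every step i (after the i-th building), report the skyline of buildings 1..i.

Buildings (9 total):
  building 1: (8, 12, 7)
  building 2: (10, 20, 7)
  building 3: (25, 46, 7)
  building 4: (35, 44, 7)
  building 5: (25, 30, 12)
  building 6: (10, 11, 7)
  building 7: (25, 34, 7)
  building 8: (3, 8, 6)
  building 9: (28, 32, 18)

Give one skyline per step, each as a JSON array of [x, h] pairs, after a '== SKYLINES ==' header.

== SKYLINES ==
[[8,7],[12,0]]
[[8,7],[20,0]]
[[8,7],[20,0],[25,7],[46,0]]
[[8,7],[20,0],[25,7],[46,0]]
[[8,7],[20,0],[25,12],[30,7],[46,0]]
[[8,7],[20,0],[25,12],[30,7],[46,0]]
[[8,7],[20,0],[25,12],[30,7],[46,0]]
[[3,6],[8,7],[20,0],[25,12],[30,7],[46,0]]
[[3,6],[8,7],[20,0],[25,12],[28,18],[32,7],[46,0]]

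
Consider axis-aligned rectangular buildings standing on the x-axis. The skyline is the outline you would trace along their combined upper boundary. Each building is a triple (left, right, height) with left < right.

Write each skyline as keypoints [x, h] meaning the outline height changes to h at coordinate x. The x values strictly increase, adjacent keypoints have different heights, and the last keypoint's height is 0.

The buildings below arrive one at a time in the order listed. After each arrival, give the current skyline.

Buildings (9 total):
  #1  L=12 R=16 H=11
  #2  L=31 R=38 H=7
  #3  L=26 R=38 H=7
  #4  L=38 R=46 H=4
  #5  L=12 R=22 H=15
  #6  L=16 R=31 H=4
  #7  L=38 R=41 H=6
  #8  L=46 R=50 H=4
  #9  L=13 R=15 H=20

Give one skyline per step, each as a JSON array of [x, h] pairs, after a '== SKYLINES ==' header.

== SKYLINES ==
[[12,11],[16,0]]
[[12,11],[16,0],[31,7],[38,0]]
[[12,11],[16,0],[26,7],[38,0]]
[[12,11],[16,0],[26,7],[38,4],[46,0]]
[[12,15],[22,0],[26,7],[38,4],[46,0]]
[[12,15],[22,4],[26,7],[38,4],[46,0]]
[[12,15],[22,4],[26,7],[38,6],[41,4],[46,0]]
[[12,15],[22,4],[26,7],[38,6],[41,4],[50,0]]
[[12,15],[13,20],[15,15],[22,4],[26,7],[38,6],[41,4],[50,0]]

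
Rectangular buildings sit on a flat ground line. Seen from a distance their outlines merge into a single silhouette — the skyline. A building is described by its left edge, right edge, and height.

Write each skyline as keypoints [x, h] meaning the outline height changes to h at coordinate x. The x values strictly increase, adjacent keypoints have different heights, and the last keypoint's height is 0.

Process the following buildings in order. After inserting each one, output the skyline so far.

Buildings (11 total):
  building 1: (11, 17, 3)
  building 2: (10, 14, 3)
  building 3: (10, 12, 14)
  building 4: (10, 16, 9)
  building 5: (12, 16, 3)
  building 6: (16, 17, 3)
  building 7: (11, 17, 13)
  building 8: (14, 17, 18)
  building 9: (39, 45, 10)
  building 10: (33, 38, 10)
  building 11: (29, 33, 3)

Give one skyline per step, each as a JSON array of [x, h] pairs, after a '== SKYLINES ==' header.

== SKYLINES ==
[[11,3],[17,0]]
[[10,3],[17,0]]
[[10,14],[12,3],[17,0]]
[[10,14],[12,9],[16,3],[17,0]]
[[10,14],[12,9],[16,3],[17,0]]
[[10,14],[12,9],[16,3],[17,0]]
[[10,14],[12,13],[17,0]]
[[10,14],[12,13],[14,18],[17,0]]
[[10,14],[12,13],[14,18],[17,0],[39,10],[45,0]]
[[10,14],[12,13],[14,18],[17,0],[33,10],[38,0],[39,10],[45,0]]
[[10,14],[12,13],[14,18],[17,0],[29,3],[33,10],[38,0],[39,10],[45,0]]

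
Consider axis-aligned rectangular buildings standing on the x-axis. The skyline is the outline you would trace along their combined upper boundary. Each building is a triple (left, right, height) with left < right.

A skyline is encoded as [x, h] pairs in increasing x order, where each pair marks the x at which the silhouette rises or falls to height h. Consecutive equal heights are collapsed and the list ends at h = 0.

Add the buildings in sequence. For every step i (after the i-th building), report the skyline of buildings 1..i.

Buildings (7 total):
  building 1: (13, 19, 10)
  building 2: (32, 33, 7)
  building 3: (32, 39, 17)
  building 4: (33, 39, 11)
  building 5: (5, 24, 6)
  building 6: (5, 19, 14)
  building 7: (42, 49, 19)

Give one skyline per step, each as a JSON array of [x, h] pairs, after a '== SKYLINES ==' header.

== SKYLINES ==
[[13,10],[19,0]]
[[13,10],[19,0],[32,7],[33,0]]
[[13,10],[19,0],[32,17],[39,0]]
[[13,10],[19,0],[32,17],[39,0]]
[[5,6],[13,10],[19,6],[24,0],[32,17],[39,0]]
[[5,14],[19,6],[24,0],[32,17],[39,0]]
[[5,14],[19,6],[24,0],[32,17],[39,0],[42,19],[49,0]]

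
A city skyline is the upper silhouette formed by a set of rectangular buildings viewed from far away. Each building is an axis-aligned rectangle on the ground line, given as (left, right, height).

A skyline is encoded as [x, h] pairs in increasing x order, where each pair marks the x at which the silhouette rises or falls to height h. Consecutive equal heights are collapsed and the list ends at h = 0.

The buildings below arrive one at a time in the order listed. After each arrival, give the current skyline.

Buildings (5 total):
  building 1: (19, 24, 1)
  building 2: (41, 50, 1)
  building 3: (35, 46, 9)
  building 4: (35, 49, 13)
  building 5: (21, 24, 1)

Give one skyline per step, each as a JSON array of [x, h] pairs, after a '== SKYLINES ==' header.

== SKYLINES ==
[[19,1],[24,0]]
[[19,1],[24,0],[41,1],[50,0]]
[[19,1],[24,0],[35,9],[46,1],[50,0]]
[[19,1],[24,0],[35,13],[49,1],[50,0]]
[[19,1],[24,0],[35,13],[49,1],[50,0]]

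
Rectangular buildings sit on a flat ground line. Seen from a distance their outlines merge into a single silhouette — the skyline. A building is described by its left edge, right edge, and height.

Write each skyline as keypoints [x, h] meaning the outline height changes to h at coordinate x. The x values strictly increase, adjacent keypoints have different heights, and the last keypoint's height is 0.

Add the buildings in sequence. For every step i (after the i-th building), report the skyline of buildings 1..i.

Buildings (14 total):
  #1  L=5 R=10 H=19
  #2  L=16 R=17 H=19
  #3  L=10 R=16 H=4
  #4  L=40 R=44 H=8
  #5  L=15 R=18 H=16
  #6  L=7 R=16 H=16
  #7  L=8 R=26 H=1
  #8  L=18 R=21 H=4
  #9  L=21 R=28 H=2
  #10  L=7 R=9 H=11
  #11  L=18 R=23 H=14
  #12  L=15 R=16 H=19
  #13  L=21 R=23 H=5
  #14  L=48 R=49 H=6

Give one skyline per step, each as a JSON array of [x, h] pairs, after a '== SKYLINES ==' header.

== SKYLINES ==
[[5,19],[10,0]]
[[5,19],[10,0],[16,19],[17,0]]
[[5,19],[10,4],[16,19],[17,0]]
[[5,19],[10,4],[16,19],[17,0],[40,8],[44,0]]
[[5,19],[10,4],[15,16],[16,19],[17,16],[18,0],[40,8],[44,0]]
[[5,19],[10,16],[16,19],[17,16],[18,0],[40,8],[44,0]]
[[5,19],[10,16],[16,19],[17,16],[18,1],[26,0],[40,8],[44,0]]
[[5,19],[10,16],[16,19],[17,16],[18,4],[21,1],[26,0],[40,8],[44,0]]
[[5,19],[10,16],[16,19],[17,16],[18,4],[21,2],[28,0],[40,8],[44,0]]
[[5,19],[10,16],[16,19],[17,16],[18,4],[21,2],[28,0],[40,8],[44,0]]
[[5,19],[10,16],[16,19],[17,16],[18,14],[23,2],[28,0],[40,8],[44,0]]
[[5,19],[10,16],[15,19],[17,16],[18,14],[23,2],[28,0],[40,8],[44,0]]
[[5,19],[10,16],[15,19],[17,16],[18,14],[23,2],[28,0],[40,8],[44,0]]
[[5,19],[10,16],[15,19],[17,16],[18,14],[23,2],[28,0],[40,8],[44,0],[48,6],[49,0]]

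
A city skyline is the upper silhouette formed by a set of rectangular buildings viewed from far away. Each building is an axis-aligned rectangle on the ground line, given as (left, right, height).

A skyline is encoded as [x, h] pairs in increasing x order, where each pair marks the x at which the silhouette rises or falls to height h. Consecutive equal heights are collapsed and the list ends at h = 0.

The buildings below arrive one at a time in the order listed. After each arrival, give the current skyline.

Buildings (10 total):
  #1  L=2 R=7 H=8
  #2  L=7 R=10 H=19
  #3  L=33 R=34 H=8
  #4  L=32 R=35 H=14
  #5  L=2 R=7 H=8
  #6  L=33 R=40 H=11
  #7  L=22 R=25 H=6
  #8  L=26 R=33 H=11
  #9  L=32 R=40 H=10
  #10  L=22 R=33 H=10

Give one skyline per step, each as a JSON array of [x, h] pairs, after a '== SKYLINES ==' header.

== SKYLINES ==
[[2,8],[7,0]]
[[2,8],[7,19],[10,0]]
[[2,8],[7,19],[10,0],[33,8],[34,0]]
[[2,8],[7,19],[10,0],[32,14],[35,0]]
[[2,8],[7,19],[10,0],[32,14],[35,0]]
[[2,8],[7,19],[10,0],[32,14],[35,11],[40,0]]
[[2,8],[7,19],[10,0],[22,6],[25,0],[32,14],[35,11],[40,0]]
[[2,8],[7,19],[10,0],[22,6],[25,0],[26,11],[32,14],[35,11],[40,0]]
[[2,8],[7,19],[10,0],[22,6],[25,0],[26,11],[32,14],[35,11],[40,0]]
[[2,8],[7,19],[10,0],[22,10],[26,11],[32,14],[35,11],[40,0]]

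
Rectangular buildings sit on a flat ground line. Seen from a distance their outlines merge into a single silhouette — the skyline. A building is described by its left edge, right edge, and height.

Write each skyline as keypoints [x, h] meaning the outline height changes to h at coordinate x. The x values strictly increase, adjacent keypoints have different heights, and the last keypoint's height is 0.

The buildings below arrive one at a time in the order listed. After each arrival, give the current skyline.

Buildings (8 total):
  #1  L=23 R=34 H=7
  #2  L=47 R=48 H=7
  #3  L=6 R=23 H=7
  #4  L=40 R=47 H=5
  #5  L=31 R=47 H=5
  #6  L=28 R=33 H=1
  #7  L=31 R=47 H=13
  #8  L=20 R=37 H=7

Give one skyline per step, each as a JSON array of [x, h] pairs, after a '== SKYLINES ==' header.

== SKYLINES ==
[[23,7],[34,0]]
[[23,7],[34,0],[47,7],[48,0]]
[[6,7],[34,0],[47,7],[48,0]]
[[6,7],[34,0],[40,5],[47,7],[48,0]]
[[6,7],[34,5],[47,7],[48,0]]
[[6,7],[34,5],[47,7],[48,0]]
[[6,7],[31,13],[47,7],[48,0]]
[[6,7],[31,13],[47,7],[48,0]]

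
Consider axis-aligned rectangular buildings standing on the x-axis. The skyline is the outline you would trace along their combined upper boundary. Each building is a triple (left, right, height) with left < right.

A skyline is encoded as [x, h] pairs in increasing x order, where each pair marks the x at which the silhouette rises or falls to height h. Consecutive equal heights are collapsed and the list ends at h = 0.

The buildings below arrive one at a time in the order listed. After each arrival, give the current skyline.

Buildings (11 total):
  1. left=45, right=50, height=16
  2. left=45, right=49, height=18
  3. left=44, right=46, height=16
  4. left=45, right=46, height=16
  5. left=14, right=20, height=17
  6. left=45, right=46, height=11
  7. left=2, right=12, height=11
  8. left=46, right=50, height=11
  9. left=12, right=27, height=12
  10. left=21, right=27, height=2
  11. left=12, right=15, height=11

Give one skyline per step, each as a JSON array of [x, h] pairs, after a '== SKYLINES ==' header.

== SKYLINES ==
[[45,16],[50,0]]
[[45,18],[49,16],[50,0]]
[[44,16],[45,18],[49,16],[50,0]]
[[44,16],[45,18],[49,16],[50,0]]
[[14,17],[20,0],[44,16],[45,18],[49,16],[50,0]]
[[14,17],[20,0],[44,16],[45,18],[49,16],[50,0]]
[[2,11],[12,0],[14,17],[20,0],[44,16],[45,18],[49,16],[50,0]]
[[2,11],[12,0],[14,17],[20,0],[44,16],[45,18],[49,16],[50,0]]
[[2,11],[12,12],[14,17],[20,12],[27,0],[44,16],[45,18],[49,16],[50,0]]
[[2,11],[12,12],[14,17],[20,12],[27,0],[44,16],[45,18],[49,16],[50,0]]
[[2,11],[12,12],[14,17],[20,12],[27,0],[44,16],[45,18],[49,16],[50,0]]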